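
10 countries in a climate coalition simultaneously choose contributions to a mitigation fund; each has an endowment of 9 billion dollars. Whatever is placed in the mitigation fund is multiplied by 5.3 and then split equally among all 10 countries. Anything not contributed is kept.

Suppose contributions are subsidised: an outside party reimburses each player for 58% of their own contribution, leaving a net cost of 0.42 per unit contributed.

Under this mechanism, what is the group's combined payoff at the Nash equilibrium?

529.20 billion dollars

The effective private return per unit is now (5.3/10) / 0.42 = 1.2619 > 1, so every player's dominant strategy flips to full contribution.
At the Nash equilibrium everyone contributes 9. Group total payoff = 10 × (9 × 0.58 + 5.3 × 9) = 529.20.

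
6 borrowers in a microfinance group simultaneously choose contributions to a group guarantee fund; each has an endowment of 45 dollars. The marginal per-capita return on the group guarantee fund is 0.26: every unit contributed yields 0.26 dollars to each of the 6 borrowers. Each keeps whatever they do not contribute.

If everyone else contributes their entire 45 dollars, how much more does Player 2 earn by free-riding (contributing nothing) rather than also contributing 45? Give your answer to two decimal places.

33.30 dollars

Switching from a contribution of 45 to 0 lets Player 2 keep an extra 45 dollars, but lowers the group guarantee fund by 45, which costs Player 2 their own share of that drop: 0.26 × 45 = 11.70.
Net gain = 45 − 11.70 = 33.30. The private return per contributed unit (0.26) is below 1, so free-riding is indeed the best response regardless of what the others do.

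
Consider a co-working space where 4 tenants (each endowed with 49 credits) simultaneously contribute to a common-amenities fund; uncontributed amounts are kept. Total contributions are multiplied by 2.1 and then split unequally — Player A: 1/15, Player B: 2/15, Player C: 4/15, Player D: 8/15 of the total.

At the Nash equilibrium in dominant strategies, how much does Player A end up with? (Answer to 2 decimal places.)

For player j, contributing a unit is worthwhile iff 2.1 × (j's share) ≥ 1, i.e. iff j's share is at least 0.4762.
Only Player D (8/15) clears that bar, contributing 49; the remaining 3 contribute 0. Total contributed: 49.
Player A keeps 49 and receives 2.1 × 49 × 1/15 = 6.86 from the common-amenities fund, for a payoff of 55.86.

55.86 credits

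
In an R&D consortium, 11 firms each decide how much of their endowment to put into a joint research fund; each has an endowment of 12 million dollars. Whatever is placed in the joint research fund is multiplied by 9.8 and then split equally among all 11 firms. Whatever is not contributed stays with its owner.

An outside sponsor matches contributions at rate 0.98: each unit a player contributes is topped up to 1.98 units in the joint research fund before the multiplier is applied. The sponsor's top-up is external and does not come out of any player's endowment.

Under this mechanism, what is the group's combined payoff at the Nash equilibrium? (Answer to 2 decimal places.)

2561.33 million dollars

Under the mechanism each unit contributed yields 9.8 × 1.98 / 11 = 1.7640 back to its contributor per unit of net cost, which exceeds 1, making full contribution the dominant choice for everyone.
At the Nash equilibrium everyone contributes 12. Group total payoff = 9.8 × 1.98 × 132 = 2561.33.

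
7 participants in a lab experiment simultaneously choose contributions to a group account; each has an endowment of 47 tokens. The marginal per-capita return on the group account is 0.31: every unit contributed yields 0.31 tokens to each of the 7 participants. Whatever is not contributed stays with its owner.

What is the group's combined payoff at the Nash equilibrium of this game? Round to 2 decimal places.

329.00 tokens

The private return per contributed unit is 0.31 < 1, so contributing 0 is dominant for every player. At the Nash equilibrium everyone keeps their 47, and the group total is 7 × 47 = 329.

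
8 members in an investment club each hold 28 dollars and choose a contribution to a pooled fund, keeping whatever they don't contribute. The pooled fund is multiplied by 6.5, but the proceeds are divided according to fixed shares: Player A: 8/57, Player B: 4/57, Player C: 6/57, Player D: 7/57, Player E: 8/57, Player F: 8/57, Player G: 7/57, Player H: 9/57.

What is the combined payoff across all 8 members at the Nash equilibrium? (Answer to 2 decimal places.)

378.00 dollars

Player j's private return per contributed unit is 6.5 × (j's share). Contributing is weakly dominant for j when that share is at least 1/6.5 = 0.1538, and contributing 0 is dominant otherwise.
Only Player H (9/57) clears that bar, contributing 28; the remaining 7 contribute 0. Total contributed: 28.
The pooled fund pays out 6.5 × 28 = 182.00 in total (split across the unequal shares, but the aggregate is all that matters for the group sum).
The 7 free-riders keep 28 each, adding 196. Group total = 196 + 182.00 = 378.00.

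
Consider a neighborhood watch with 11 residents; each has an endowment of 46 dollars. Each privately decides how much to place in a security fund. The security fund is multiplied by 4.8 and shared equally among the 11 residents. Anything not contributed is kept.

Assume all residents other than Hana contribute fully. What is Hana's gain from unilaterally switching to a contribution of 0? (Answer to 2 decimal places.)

25.93 dollars

Switching from a contribution of 46 to 0 lets Hana keep an extra 46 dollars, but lowers the security fund by 46, which costs Hana their own share of that drop: 4.8/11 × 46 = 20.07.
Net gain = 46 − 20.07 = 25.93. The private return per contributed unit (0.4364) is below 1, so free-riding is indeed the best response regardless of what the others do.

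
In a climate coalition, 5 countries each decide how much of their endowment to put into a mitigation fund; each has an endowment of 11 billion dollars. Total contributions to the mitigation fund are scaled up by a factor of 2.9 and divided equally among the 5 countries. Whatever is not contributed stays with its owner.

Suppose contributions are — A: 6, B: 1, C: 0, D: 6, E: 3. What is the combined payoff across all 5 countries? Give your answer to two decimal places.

Total contributed: 6 + 1 + 0 + 6 + 3 = 16; total kept: 5 × 11 − 16 = 39.
The mitigation fund pays out 2.9 × 16 = 46.40 in aggregate.
Group total = 39 + 46.40 = 85.40.

85.40 billion dollars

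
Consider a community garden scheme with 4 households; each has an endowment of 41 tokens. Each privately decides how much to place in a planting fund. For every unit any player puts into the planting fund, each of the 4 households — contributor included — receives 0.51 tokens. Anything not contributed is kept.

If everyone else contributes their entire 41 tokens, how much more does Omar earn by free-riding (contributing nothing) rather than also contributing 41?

20.09 tokens

Switching from a contribution of 41 to 0 lets Omar keep an extra 41 tokens, but lowers the planting fund by 41, which costs Omar their own share of that drop: 0.51 × 41 = 20.91.
Net gain = 41 − 20.91 = 20.09. The private return per contributed unit (0.51) is below 1, so free-riding is indeed the best response regardless of what the others do.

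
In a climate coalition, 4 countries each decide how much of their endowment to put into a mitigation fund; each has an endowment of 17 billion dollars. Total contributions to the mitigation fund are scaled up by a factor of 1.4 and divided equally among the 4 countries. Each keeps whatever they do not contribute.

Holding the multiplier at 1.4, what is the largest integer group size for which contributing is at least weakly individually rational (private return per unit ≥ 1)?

Private return per unit is 1.4/(group size), which is ≥ 1 whenever the group size is ≤ 1.4.
The largest such integer is 1.

1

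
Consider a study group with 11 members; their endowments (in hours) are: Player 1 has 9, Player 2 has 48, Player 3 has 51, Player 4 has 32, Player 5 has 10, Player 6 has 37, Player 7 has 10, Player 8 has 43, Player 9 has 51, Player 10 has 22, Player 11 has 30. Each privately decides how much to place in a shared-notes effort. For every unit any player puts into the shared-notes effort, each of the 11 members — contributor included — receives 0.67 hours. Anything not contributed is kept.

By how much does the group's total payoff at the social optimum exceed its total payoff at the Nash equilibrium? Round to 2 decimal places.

2184.91 hours

The private return per contributed unit is 0.67 < 1 for everyone, so the Nash equilibrium is zero contribution and the group total is Σ E_j = 9 + 48 + 51 + 32 + 10 + 37 + 10 + 43 + 51 + 22 + 30 = 343.
Each contributed unit returns 7.370 to the group, so the social optimum is full contribution by everyone: group total = 7.370 × 343 = 2527.91.
Efficiency loss = (7.370 − 1) × 343 = 2184.91.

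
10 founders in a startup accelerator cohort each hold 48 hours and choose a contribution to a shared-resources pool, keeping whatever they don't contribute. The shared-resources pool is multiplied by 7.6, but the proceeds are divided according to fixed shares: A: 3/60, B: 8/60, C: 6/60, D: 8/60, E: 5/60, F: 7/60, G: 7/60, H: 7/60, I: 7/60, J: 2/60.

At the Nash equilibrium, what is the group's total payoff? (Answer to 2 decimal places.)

A player with share s gets back 7.6·s per unit contributed, so full contribution is dominant for anyone with s > 1/7.6 = 0.1316 and zero contribution is dominant for anyone below.
The shares above 0.1316 belong to B and D, contributing 48 each; the remaining 8 contribute 0. Total contributed: 96.
The shared-resources pool pays out 7.6 × 96 = 729.60 in total (split across the unequal shares, but the aggregate is all that matters for the group sum).
The 8 free-riders keep 48 each, adding 384. Group total = 384 + 729.60 = 1113.60.

1113.60 hours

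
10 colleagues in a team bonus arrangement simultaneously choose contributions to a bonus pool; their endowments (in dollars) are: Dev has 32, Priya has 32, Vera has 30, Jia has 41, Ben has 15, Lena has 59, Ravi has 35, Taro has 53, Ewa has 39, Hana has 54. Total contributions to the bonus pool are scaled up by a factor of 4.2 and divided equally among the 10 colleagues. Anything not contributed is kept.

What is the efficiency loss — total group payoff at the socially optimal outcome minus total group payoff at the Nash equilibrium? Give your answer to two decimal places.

The private return per contributed unit is 4.2/10 = 0.4200 < 1 for every player regardless of endowment, so the Nash equilibrium is zero contribution and the group total is Σ E_j = 32 + 32 + 30 + 41 + 15 + 59 + 35 + 53 + 39 + 54 = 390.
Each contributed unit returns 4.200 to the group, so the social optimum is full contribution by everyone: group total = 4.200 × 390 = 1638.00.
Efficiency loss = (4.200 − 1) × 390 = 1248.00.

1248.00 dollars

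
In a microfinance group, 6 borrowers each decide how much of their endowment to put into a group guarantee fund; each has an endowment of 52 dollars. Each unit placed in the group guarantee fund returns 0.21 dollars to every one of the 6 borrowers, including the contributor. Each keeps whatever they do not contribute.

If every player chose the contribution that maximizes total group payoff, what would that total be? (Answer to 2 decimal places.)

393.12 dollars

Each contributed unit returns 1.260 to the group as a whole (0.21 to each of 6 players), which exceeds 1, so the social optimum is full contribution: group total = 1.260 × 312 = 393.12.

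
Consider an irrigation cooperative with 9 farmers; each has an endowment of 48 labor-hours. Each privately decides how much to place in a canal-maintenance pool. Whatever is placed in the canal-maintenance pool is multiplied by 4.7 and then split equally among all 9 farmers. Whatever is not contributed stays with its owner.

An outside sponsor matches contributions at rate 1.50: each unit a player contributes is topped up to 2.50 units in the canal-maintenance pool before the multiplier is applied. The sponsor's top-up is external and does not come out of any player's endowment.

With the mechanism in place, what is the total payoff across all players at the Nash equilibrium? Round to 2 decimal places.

The effective private return per unit is now 4.7 × 2.50 / 9 = 1.3056 > 1, so every player's dominant strategy flips to full contribution.
So the Nash equilibrium is full contribution by all 9; the group earns 4.7 × 2.50 × 432 = 5076.00.

5076.00 labor-hours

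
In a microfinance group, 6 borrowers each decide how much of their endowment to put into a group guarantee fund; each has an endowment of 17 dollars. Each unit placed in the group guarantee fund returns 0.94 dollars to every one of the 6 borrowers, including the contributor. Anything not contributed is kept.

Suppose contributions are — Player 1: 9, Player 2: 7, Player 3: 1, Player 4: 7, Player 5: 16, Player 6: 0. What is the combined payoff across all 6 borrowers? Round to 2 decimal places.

Total contributed: 9 + 7 + 1 + 7 + 16 + 0 = 40; total kept: 6 × 17 − 40 = 62.
The group guarantee fund pays out 0.94 × 6 × 40 = 225.60 in aggregate.
Group total = 62 + 225.60 = 287.60.

287.60 dollars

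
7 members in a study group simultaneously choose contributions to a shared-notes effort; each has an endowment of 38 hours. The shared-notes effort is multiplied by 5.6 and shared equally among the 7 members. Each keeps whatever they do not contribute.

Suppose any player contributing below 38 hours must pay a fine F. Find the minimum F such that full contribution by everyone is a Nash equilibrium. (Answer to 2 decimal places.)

Given the others contribute fully, the best deviation is to contribute 0 (any partial contribution still incurs the fine and gives up units whose private return 0.8000 is below 1).
Deviating from 38 to 0 saves 38 hours but forfeits the deviator's share of the drop in the shared-notes effort: 5.6/7 × 38 = 30.40.
So the deviation gain is 38 − 30.40 = 7.60, and the fine must be at least 7.60 hours to wipe it out.

7.60 hours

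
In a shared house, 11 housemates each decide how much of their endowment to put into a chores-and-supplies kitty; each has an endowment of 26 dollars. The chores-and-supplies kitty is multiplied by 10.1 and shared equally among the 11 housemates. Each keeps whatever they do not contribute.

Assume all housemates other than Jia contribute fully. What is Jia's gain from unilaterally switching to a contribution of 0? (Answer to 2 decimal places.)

Switching from a contribution of 26 to 0 lets Jia keep an extra 26 dollars, but lowers the chores-and-supplies kitty by 26, which costs Jia their own share of that drop: 10.1/11 × 26 = 23.87.
Net gain = 26 − 23.87 = 2.13. The private return per contributed unit (0.9182) is below 1, so free-riding is indeed the best response regardless of what the others do.

2.13 dollars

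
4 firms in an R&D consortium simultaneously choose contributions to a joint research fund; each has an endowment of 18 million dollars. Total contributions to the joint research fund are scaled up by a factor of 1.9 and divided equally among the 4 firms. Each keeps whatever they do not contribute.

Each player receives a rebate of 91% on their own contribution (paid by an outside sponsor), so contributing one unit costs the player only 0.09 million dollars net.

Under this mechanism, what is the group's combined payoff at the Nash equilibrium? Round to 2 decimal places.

With the mechanism, a contributed unit returns (1.9/4) / 0.09 = 5.2778 per unit of net cost to the contributor — now above 1 — so contributing fully is weakly dominant for every player.
So the Nash equilibrium is full contribution by all 4; the group earns 4 × (18 × 0.91 + 1.9 × 18) = 202.32.

202.32 million dollars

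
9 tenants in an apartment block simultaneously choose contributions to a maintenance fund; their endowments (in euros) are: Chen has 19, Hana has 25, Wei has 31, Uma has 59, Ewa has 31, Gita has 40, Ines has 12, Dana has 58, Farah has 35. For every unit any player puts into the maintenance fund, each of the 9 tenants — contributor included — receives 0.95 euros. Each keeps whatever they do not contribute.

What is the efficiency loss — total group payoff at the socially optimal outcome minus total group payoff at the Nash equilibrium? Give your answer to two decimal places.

The private return per contributed unit is 0.95 < 1 for everyone, so the Nash equilibrium is zero contribution and the group total is Σ E_j = 19 + 25 + 31 + 59 + 31 + 40 + 12 + 58 + 35 = 310.
Each contributed unit returns 8.550 to the group, so the social optimum is full contribution by everyone: group total = 8.550 × 310 = 2650.50.
Efficiency loss = (8.550 − 1) × 310 = 2340.50.

2340.50 euros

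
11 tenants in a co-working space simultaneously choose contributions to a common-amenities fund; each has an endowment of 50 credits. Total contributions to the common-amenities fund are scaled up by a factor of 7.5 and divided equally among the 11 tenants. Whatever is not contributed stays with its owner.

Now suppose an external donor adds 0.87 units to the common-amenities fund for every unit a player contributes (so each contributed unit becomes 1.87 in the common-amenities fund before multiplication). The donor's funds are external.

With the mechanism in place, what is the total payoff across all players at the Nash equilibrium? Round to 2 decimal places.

7713.75 credits

With the mechanism, a contributed unit returns 7.5 × 1.87 / 11 = 1.2750 per unit of net cost to the contributor — now above 1 — so contributing fully is weakly dominant for every player.
At the Nash equilibrium everyone contributes 50. Group total payoff = 7.5 × 1.87 × 550 = 7713.75.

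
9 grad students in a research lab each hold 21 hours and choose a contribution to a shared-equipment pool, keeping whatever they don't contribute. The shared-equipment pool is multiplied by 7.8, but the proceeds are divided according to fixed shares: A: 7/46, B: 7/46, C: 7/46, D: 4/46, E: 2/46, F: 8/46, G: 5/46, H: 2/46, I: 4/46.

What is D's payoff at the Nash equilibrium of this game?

For player j, contributing a unit is worthwhile iff 7.8 × (j's share) ≥ 1, i.e. iff j's share is at least 0.1282.
A, B, C and F are above the threshold, contributing 21 each; the remaining 5 contribute 0. Total contributed: 84.
D keeps 21 and receives 7.8 × 84 × 4/46 = 56.97 from the shared-equipment pool, for a payoff of 77.97.

77.97 hours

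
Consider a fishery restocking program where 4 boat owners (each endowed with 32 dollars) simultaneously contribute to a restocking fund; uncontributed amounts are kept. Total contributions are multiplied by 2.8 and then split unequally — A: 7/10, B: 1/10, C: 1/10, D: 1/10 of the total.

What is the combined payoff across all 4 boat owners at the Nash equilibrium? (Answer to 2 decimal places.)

Player j's private return per contributed unit is 2.8 × (j's share). Contributing is weakly dominant for j when that share is at least 1/2.8 = 0.3571, and contributing 0 is dominant otherwise.
Only A (7/10) clears that bar, contributing 32; the remaining 3 contribute 0. Total contributed: 32.
The restocking fund pays out 2.8 × 32 = 89.60 in total (split across the unequal shares, but the aggregate is all that matters for the group sum).
The 3 free-riders keep 32 each, adding 96. Group total = 96 + 89.60 = 185.60.

185.60 dollars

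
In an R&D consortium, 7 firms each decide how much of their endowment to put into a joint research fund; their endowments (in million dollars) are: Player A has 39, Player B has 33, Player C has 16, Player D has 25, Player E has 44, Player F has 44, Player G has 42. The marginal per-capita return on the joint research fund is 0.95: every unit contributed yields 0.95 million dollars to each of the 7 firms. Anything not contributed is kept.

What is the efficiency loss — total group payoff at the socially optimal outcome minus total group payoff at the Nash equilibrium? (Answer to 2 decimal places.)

1372.95 million dollars

The private return per contributed unit is 0.95 < 1 for everyone, so the Nash equilibrium is zero contribution and the group total is Σ E_j = 39 + 33 + 16 + 25 + 44 + 44 + 42 = 243.
Each contributed unit returns 6.650 to the group, so the social optimum is full contribution by everyone: group total = 6.650 × 243 = 1615.95.
Efficiency loss = (6.650 − 1) × 243 = 1372.95.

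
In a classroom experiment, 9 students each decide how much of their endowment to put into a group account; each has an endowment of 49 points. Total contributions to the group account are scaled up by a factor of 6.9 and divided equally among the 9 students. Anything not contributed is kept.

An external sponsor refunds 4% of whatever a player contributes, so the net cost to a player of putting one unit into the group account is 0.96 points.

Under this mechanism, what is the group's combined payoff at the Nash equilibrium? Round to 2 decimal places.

With the mechanism, a contributed unit returns (6.9/9) / 0.96 = 0.7986 per unit of net cost — still below 1 — so contributing 0 remains dominant for every player.
At the Nash equilibrium no one contributes; group total payoff = 9 × 49 = 441.

441.00 points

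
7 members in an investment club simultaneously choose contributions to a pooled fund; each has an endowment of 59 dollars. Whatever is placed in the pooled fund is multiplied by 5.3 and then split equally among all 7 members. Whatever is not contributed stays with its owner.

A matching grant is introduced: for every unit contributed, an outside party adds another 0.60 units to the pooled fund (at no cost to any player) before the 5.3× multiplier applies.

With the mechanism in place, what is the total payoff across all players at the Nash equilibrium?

3502.24 dollars

Under the mechanism each unit contributed yields 5.3 × 1.60 / 7 = 1.2114 back to its contributor per unit of net cost, which exceeds 1, making full contribution the dominant choice for everyone.
So the Nash equilibrium is full contribution by all 7; the group earns 5.3 × 1.60 × 413 = 3502.24.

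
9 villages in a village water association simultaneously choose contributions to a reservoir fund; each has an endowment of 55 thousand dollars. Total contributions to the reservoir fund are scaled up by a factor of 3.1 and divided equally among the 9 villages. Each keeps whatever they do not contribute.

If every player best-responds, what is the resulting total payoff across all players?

495.00 thousand dollars

Each contributed unit returns 3.1/9 = 0.3444 to its contributor — below 1 — so contributing 0 is dominant for every player. At the Nash equilibrium everyone keeps their 55, and the group total is 9 × 55 = 495.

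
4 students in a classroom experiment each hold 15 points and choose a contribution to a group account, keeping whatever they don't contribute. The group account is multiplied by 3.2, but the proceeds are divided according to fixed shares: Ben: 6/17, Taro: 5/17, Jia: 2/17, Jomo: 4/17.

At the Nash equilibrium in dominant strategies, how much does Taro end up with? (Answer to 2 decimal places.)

29.12 points

A player with share s gets back 3.2·s per unit contributed, so full contribution is dominant for anyone with s > 1/3.2 = 0.3125 and zero contribution is dominant for anyone below.
Ben alone (share 6/17) is above the threshold, contributing 15; the remaining 3 contribute 0. Total contributed: 15.
Taro keeps 15 and receives 3.2 × 15 × 5/17 = 14.12 from the group account, for a payoff of 29.12.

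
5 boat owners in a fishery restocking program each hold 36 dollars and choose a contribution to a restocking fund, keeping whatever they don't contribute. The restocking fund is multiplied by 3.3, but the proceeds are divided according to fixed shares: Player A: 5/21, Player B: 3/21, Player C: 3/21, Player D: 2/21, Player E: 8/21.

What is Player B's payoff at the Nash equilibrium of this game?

Each unit j contributes comes back to j as 3.3 × (j's share), so j prefers to contribute only if that share exceeds 1/3.3 = 0.3030; otherwise keeping the unit dominates.
Player E alone (share 8/21) is above the threshold, contributing 36; the remaining 4 contribute 0. Total contributed: 36.
Player B keeps 36 and receives 3.3 × 36 × 3/21 = 16.97 from the restocking fund, for a payoff of 52.97.

52.97 dollars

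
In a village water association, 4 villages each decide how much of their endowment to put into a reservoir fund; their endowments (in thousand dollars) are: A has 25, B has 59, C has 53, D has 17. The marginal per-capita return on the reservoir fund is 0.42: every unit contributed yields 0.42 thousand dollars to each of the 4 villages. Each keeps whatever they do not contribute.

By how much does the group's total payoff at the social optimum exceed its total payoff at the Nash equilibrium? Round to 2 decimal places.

The private return per contributed unit is 0.42 < 1 for everyone, so the Nash equilibrium is zero contribution and the group total is Σ E_j = 25 + 59 + 53 + 17 = 154.
Each contributed unit returns 1.680 to the group, so the social optimum is full contribution by everyone: group total = 1.680 × 154 = 258.72.
Efficiency loss = (1.680 − 1) × 154 = 104.72.

104.72 thousand dollars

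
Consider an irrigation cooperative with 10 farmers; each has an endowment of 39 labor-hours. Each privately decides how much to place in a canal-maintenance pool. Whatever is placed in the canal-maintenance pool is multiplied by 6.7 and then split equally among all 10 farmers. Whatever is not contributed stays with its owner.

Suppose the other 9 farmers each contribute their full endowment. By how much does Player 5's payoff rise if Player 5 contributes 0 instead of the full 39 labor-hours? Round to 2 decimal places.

12.87 labor-hours

Switching from a contribution of 39 to 0 lets Player 5 keep an extra 39 labor-hours, but lowers the canal-maintenance pool by 39, which costs Player 5 their own share of that drop: 6.7/10 × 39 = 26.13.
Net gain = 39 − 26.13 = 12.87. The private return per contributed unit (0.6700) is below 1, so free-riding is indeed the best response regardless of what the others do.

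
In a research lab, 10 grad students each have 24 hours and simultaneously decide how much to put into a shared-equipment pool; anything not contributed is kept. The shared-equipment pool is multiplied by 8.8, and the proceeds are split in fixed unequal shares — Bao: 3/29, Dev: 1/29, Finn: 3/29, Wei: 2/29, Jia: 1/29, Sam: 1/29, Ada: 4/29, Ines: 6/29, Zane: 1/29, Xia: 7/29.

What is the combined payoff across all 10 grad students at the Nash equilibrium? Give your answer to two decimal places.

Player j's private return per contributed unit is 8.8 × (j's share). Contributing is weakly dominant for j when that share is at least 1/8.8 = 0.1136, and contributing 0 is dominant otherwise.
Ada, Ines and Xia clear that bar, contributing 24 each; the remaining 7 contribute 0. Total contributed: 72.
The shared-equipment pool pays out 8.8 × 72 = 633.60 in total (split across the unequal shares, but the aggregate is all that matters for the group sum).
The 7 free-riders keep 24 each, adding 168. Group total = 168 + 633.60 = 801.60.

801.60 hours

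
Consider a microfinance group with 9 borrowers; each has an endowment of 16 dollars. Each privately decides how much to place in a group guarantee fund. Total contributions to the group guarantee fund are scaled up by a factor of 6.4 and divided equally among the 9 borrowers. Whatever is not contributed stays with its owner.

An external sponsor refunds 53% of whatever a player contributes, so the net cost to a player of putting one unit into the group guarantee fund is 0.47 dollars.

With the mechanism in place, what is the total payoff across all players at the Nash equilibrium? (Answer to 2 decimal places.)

Under the mechanism each unit contributed yields (6.4/9) / 0.47 = 1.5130 back to its contributor per unit of net cost, which exceeds 1, making full contribution the dominant choice for everyone.
So the Nash equilibrium is full contribution by all 9; the group earns 9 × (16 × 0.53 + 6.4 × 16) = 997.92.

997.92 dollars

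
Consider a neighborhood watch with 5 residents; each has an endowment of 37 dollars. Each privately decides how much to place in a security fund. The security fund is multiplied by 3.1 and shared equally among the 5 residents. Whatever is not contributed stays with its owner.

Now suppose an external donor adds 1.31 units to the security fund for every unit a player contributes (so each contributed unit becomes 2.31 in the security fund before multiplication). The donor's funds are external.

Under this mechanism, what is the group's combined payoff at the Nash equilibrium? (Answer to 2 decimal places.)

1324.79 dollars

With the mechanism, a contributed unit returns 3.1 × 2.31 / 5 = 1.4322 per unit of net cost to the contributor — now above 1 — so contributing fully is weakly dominant for every player.
So the Nash equilibrium is full contribution by all 5; the group earns 3.1 × 2.31 × 185 = 1324.79.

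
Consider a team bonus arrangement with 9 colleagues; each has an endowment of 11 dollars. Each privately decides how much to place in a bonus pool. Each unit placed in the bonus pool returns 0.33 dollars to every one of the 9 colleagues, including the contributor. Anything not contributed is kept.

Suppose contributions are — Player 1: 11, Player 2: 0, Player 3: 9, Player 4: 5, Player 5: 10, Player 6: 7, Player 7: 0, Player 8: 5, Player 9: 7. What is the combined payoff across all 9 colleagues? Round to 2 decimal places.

205.38 dollars

Total contributed: 11 + 0 + 9 + 5 + 10 + 7 + 0 + 5 + 7 = 54; total kept: 9 × 11 − 54 = 45.
The bonus pool pays out 0.33 × 9 × 54 = 160.38 in aggregate.
Group total = 45 + 160.38 = 205.38.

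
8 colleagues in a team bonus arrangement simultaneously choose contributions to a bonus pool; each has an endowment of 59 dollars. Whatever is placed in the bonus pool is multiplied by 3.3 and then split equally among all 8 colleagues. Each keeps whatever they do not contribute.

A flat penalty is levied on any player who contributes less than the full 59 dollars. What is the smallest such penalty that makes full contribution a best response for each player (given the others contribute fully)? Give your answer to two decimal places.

Given the others contribute fully, the best deviation is to contribute 0 (any partial contribution still incurs the fine and gives up units whose private return 0.4125 is below 1).
Deviating from 59 to 0 saves 59 dollars but forfeits the deviator's share of the drop in the bonus pool: 3.3/8 × 59 = 24.34.
So the deviation gain is 59 − 24.34 = 34.66, and the fine must be at least 34.66 dollars to wipe it out.

34.66 dollars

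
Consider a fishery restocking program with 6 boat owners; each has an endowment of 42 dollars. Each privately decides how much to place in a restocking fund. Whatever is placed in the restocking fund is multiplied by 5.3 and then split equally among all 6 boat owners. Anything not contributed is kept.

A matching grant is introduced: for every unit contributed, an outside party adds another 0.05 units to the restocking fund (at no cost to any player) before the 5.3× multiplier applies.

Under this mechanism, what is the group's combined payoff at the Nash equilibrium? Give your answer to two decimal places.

252.00 dollars

The effective private return is 5.3 × 1.05 / 6 = 0.9275, which is still under 1, so the mechanism doesn't change anyone's dominant strategy: zero contribution.
At the Nash equilibrium no one contributes; group total payoff = 6 × 42 = 252.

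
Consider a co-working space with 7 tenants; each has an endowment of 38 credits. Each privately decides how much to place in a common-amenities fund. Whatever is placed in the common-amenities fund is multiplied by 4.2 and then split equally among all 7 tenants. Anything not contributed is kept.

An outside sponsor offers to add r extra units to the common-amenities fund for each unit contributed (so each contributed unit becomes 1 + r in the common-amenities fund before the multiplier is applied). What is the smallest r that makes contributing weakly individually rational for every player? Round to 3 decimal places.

With matching at rate r, one contributed unit becomes (1 + r) in the common-amenities fund and returns 4.2 × (1 + r) / 7 to the contributor.
Setting this equal to 1: 1 + r = 7/4.2 = 1.6667.
So the minimum matching rate is r = 1.6667 − 1 = 0.667.

0.667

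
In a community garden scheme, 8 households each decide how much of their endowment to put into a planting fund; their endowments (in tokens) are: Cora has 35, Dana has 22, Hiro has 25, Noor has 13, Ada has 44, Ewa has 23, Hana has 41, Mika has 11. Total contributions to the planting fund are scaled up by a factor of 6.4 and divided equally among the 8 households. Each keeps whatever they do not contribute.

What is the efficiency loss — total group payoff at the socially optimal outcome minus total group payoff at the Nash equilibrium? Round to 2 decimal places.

1155.60 tokens

The private return per contributed unit is 6.4/8 = 0.8000 < 1 for every player regardless of endowment, so the Nash equilibrium is zero contribution and the group total is Σ E_j = 35 + 22 + 25 + 13 + 44 + 23 + 41 + 11 = 214.
Each contributed unit returns 6.400 to the group, so the social optimum is full contribution by everyone: group total = 6.400 × 214 = 1369.60.
Efficiency loss = (6.400 − 1) × 214 = 1155.60.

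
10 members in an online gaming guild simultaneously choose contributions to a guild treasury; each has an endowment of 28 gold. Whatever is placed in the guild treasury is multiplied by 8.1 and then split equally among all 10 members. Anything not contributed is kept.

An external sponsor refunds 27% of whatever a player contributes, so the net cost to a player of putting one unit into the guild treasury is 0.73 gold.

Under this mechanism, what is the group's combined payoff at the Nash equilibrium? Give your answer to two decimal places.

2343.60 gold

The effective private return per unit is now (8.1/10) / 0.73 = 1.1096 > 1, so every player's dominant strategy flips to full contribution.
So the Nash equilibrium is full contribution by all 10; the group earns 10 × (28 × 0.27 + 8.1 × 28) = 2343.60.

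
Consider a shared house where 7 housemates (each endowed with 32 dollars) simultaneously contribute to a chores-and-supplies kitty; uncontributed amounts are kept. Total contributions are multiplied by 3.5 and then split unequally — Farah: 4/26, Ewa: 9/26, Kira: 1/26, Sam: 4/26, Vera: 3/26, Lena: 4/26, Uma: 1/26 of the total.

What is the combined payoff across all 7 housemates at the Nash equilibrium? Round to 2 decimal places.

304.00 dollars

For player j, contributing a unit is worthwhile iff 3.5 × (j's share) ≥ 1, i.e. iff j's share is at least 0.2857.
Only Ewa (9/26) clears that bar, contributing 32; the remaining 6 contribute 0. Total contributed: 32.
The chores-and-supplies kitty pays out 3.5 × 32 = 112.00 in total (split across the unequal shares, but the aggregate is all that matters for the group sum).
The 6 free-riders keep 32 each, adding 192. Group total = 192 + 112.00 = 304.00.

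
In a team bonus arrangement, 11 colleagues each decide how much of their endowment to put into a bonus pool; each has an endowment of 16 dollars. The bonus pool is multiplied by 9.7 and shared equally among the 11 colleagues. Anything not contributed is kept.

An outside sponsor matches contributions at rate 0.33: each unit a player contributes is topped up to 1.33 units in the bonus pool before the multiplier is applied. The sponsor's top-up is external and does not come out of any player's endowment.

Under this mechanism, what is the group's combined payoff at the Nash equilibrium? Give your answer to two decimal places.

With the mechanism, a contributed unit returns 9.7 × 1.33 / 11 = 1.1728 per unit of net cost to the contributor — now above 1 — so contributing fully is weakly dominant for every player.
So the Nash equilibrium is full contribution by all 11; the group earns 9.7 × 1.33 × 176 = 2270.58.

2270.58 dollars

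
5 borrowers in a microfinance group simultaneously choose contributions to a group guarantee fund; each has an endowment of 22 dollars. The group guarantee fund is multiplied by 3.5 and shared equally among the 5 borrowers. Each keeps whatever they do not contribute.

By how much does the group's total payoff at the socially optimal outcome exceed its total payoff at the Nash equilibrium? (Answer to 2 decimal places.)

275.00 dollars

Each contributed unit returns 3.5/5 = 0.7000 to its contributor — below 1 — so contributing 0 is dominant for every player. At the Nash equilibrium everyone keeps their 22, and the group total is 5 × 22 = 110.
Each contributed unit returns 3.500 to the group as a whole (0.7000 to each of 5 players), which exceeds 1, so the social optimum is full contribution: group total = 3.500 × 110 = 385.00.
Efficiency loss = 385.00 − 110 = 275.00.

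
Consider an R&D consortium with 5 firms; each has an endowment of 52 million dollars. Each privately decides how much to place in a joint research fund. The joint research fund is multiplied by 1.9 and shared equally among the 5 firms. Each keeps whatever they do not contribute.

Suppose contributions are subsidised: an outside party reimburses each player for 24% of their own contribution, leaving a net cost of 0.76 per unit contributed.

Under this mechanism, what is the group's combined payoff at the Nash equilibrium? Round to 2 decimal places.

The effective private return is (1.9/5) / 0.76 = 0.5000, which is still under 1, so the mechanism doesn't change anyone's dominant strategy: zero contribution.
At the Nash equilibrium no one contributes; group total payoff = 5 × 52 = 260.

260.00 million dollars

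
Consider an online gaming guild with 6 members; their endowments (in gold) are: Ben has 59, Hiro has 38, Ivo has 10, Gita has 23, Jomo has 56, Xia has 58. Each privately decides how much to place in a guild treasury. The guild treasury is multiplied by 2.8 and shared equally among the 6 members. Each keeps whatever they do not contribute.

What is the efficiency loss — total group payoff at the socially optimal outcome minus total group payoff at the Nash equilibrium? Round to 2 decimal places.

439.20 gold

The private return per contributed unit is 2.8/6 = 0.4667 < 1 for every player regardless of endowment, so the Nash equilibrium is zero contribution and the group total is Σ E_j = 59 + 38 + 10 + 23 + 56 + 58 = 244.
Each contributed unit returns 2.800 to the group, so the social optimum is full contribution by everyone: group total = 2.800 × 244 = 683.20.
Efficiency loss = (2.800 − 1) × 244 = 439.20.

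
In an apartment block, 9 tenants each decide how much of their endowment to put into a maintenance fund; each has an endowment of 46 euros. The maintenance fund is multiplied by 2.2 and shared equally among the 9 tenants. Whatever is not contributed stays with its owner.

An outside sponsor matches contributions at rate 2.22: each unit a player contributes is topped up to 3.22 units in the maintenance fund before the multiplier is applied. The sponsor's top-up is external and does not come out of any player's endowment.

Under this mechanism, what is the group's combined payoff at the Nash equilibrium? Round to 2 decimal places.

The effective private return is 2.2 × 3.22 / 9 = 0.7871, which is still under 1, so the mechanism doesn't change anyone's dominant strategy: zero contribution.
Everyone keeps their endowment and the group total is 9 × 46 = 414.

414.00 euros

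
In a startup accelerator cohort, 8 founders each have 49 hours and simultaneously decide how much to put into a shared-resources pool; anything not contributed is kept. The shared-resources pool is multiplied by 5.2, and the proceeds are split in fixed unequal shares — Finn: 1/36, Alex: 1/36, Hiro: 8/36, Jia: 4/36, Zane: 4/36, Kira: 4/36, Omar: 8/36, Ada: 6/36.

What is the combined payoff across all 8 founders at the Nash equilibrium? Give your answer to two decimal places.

Each unit j contributes comes back to j as 5.2 × (j's share), so j prefers to contribute only if that share exceeds 1/5.2 = 0.1923; otherwise keeping the unit dominates.
Hiro and Omar are above the threshold, contributing 49 each; the remaining 6 contribute 0. Total contributed: 98.
The shared-resources pool pays out 5.2 × 98 = 509.60 in total (split across the unequal shares, but the aggregate is all that matters for the group sum).
The 6 free-riders keep 49 each, adding 294. Group total = 294 + 509.60 = 803.60.

803.60 hours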